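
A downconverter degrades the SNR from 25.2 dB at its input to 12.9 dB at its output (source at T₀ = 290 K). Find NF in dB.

12.3 dB

NF (dB) = SNR_in(dB) − SNR_out(dB) when the source is at T₀
NF = 25.2 − 12.9 = 12.3 dB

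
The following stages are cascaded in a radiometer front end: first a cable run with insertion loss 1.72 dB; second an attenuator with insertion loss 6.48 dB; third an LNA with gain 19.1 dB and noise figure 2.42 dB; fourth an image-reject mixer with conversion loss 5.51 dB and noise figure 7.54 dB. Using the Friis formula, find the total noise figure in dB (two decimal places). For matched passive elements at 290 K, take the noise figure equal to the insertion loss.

10.76 dB

Convert to linear (a loss of L dB is a gain of −L dB): F_i = 10^(NF_i/10), G_i = 10^(G_i,dB/10)
  Stage 1: F_1 = 10^(1.72/10) = 1.486, G_1 = 10^(−1.72/10) = 0.6730
  Stage 2: F_2 = 10^(6.48/10) = 4.446, G_2 = 10^(−6.48/10) = 0.2249
  Stage 3: F_3 = 10^(2.42/10) = 1.746, G_3 = 10^(19.1/10) = 81.28
  Stage 4: F_4 = 10^(7.54/10) = 5.675, G_4 = 10^(−5.51/10) = 0.2812
Friis cascade:
  F = 1.486 + (4.446 − 1)/0.6730 + (1.746 − 1)/0.1514 + (5.675 − 1)/12.30 = 11.91
NF = 10 log₁₀(11.91) = 10.76 dB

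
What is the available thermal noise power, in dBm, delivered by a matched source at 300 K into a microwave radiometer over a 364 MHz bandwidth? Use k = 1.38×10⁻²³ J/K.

P_n = kTB = 1.38×10⁻²³ × 300 × 3.64×10⁸ = 1.51×10⁻¹² W
In dBm: 10 log₁₀(1.51×10⁻¹² / 10⁻³) = −88.2 dBm

−88.2 dBm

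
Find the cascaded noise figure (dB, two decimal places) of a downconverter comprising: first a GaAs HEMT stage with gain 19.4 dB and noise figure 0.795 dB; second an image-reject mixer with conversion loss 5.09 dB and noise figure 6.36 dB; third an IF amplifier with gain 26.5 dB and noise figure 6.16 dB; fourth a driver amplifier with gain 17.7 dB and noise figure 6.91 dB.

1.32 dB

Convert to linear (a loss of L dB is a gain of −L dB): F_i = 10^(NF_i/10), G_i = 10^(G_i,dB/10)
  Stage 1: F_1 = 10^(0.795/10) = 1.201, G_1 = 10^(19.4/10) = 87.10
  Stage 2: F_2 = 10^(6.36/10) = 4.325, G_2 = 10^(−5.09/10) = 0.3097
  Stage 3: F_3 = 10^(6.16/10) = 4.130, G_3 = 10^(26.5/10) = 446.7
  Stage 4: F_4 = 10^(6.91/10) = 4.909, G_4 = 10^(17.7/10) = 58.88
Friis cascade:
  F = 1.201 + (4.325 − 1)/87.10 + (4.130 − 1)/26.98 + (4.909 − 1)/1.205×10⁴ = 1.355
NF = 10 log₁₀(1.355) = 1.32 dB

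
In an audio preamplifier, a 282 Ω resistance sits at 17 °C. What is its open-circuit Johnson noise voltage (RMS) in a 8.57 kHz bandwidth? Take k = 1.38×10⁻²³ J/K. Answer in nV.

T = 17 °C + 273.15 = 290.15 K
V_n = √(4kTRB)
4kTRB = 4 × 1.38×10⁻²³ × 290.15 × 2.82×10² × 8.57×10³ = 3.87×10⁻¹⁴ V²
V_n = √(3.87×10⁻¹⁴) = 1.97×10⁻⁷ V = 197 nV

197 nV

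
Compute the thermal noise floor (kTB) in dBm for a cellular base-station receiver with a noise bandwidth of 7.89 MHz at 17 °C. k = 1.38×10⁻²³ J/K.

−105.0 dBm

T = 17 °C + 273.15 = 290.15 K
P_n = kTB = 1.38×10⁻²³ × 290.15 × 7.89×10⁶ = 3.16×10⁻¹⁴ W
In dBm: 10 log₁₀(3.16×10⁻¹⁴ / 10⁻³) = −105.0 dBm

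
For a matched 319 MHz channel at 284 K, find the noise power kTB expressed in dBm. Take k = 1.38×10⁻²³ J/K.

P_n = kTB = 1.38×10⁻²³ × 284 × 3.19×10⁸ = 1.25×10⁻¹² W
In dBm: 10 log₁₀(1.25×10⁻¹² / 10⁻³) = −89.0 dBm

−89.0 dBm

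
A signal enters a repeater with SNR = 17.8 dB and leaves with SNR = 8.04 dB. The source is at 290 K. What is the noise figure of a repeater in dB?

9.76 dB

NF (dB) = SNR_in(dB) − SNR_out(dB) when the source is at T₀
NF = 17.8 − 8.04 = 9.76 dB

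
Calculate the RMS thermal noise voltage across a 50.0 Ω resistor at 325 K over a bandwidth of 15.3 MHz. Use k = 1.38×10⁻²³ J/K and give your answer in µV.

V_n = √(4kTRB)
4kTRB = 4 × 1.38×10⁻²³ × 325 × 5.00×10¹ × 1.53×10⁷ = 1.37×10⁻¹¹ V²
V_n = √(1.37×10⁻¹¹) = 3.70×10⁻⁶ V = 3.70 µV

3.70 µV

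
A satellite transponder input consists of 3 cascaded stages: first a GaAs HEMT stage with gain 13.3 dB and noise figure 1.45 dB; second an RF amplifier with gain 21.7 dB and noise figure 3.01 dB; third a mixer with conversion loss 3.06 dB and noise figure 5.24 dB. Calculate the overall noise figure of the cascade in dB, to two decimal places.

Convert to linear (a loss of L dB is a gain of −L dB): F_i = 10^(NF_i/10), G_i = 10^(G_i,dB/10)
  Stage 1: F_1 = 10^(1.45/10) = 1.396, G_1 = 10^(13.3/10) = 21.38
  Stage 2: F_2 = 10^(3.01/10) = 2.000, G_2 = 10^(21.7/10) = 147.9
  Stage 3: F_3 = 10^(5.24/10) = 3.342, G_3 = 10^(−3.06/10) = 0.4943
Friis cascade:
  F = 1.396 + (2.000 − 1)/21.38 + (3.342 − 1)/3162 = 1.444
NF = 10 log₁₀(1.444) = 1.60 dB

1.60 dB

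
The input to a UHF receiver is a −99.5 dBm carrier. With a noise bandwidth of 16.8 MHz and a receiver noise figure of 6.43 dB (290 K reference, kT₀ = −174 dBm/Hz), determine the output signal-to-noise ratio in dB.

−4.2 dB

Noise floor: N = −174 + 10 log₁₀(B) + NF
10 log₁₀(1.68×10⁷) = 72.25 dB
N = −174 + 72.25 + 6.43 = −95.32 dBm
SNR = P_sig − N = −99.5 − (−95.32) = −4.18 dB → −4.2 dB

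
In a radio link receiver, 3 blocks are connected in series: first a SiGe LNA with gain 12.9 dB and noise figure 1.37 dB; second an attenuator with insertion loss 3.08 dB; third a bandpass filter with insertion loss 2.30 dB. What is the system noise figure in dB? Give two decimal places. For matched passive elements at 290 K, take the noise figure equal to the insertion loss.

Convert to linear (a loss of L dB is a gain of −L dB): F_i = 10^(NF_i/10), G_i = 10^(G_i,dB/10)
  Stage 1: F_1 = 10^(1.37/10) = 1.371, G_1 = 10^(12.9/10) = 19.50
  Stage 2: F_2 = 10^(3.08/10) = 2.032, G_2 = 10^(−3.08/10) = 0.4920
  Stage 3: F_3 = 10^(2.30/10) = 1.698, G_3 = 10^(−2.30/10) = 0.5888
Friis cascade:
  F = 1.371 + (2.032 − 1)/19.50 + (1.698 − 1)/9.594 = 1.497
NF = 10 log₁₀(1.497) = 1.75 dB

1.75 dB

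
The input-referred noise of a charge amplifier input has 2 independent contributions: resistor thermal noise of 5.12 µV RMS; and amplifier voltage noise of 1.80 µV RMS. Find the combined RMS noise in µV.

Uncorrelated sources add in power (mean-square): V_tot = √(ΣV_i²)
V_tot = √[(5.12×10⁻⁶)² + (1.80×10⁻⁶)²] = 5.43×10⁻⁶ V = 5.43 µV

5.43 µV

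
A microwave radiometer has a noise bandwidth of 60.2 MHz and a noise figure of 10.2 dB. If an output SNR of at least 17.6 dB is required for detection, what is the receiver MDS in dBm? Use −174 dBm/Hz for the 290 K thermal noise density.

Sensitivity = −174 + 10 log₁₀(B) + NF + SNR_min
= −174 + 77.8 + 10.2 + 17.6
= −68.4 dBm → −68.4 dBm

−68.4 dBm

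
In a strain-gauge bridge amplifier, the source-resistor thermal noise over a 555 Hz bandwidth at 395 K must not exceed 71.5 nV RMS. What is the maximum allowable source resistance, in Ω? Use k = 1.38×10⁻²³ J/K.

Johnson–Nyquist: V_n = √(4kTRB) ⇒ R = V_n² / (4kTB)
4kTB = 4 × 1.38×10⁻²³ × 395 × 5.55×10² = 1.21×10⁻¹⁷
R = (7.15×10⁻⁸)² / 1.21×10⁻¹⁷ = 4.22×10² Ω = 422 Ω

422 Ω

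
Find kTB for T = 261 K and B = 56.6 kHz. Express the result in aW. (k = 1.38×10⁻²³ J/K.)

204 aW

P_n = kTB = 1.38×10⁻²³ × 261 × 5.66×10⁴ = 2.04×10⁻¹⁶ W = 204 aW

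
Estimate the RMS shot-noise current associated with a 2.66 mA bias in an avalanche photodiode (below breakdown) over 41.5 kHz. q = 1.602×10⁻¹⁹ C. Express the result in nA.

5.95 nA

I_n = √(2qI·B)
2qI·B = 2 × 1.602×10⁻¹⁹ × 2.66×10⁻³ × 4.15×10⁴ = 3.54×10⁻¹⁷ A²
I_n = √(3.54×10⁻¹⁷) = 5.95×10⁻⁹ A = 5.95 nA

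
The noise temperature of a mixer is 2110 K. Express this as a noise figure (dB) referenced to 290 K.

9.18 dB

F = 1 + T_e/T₀ = 1 + 2110/290 = 8.27586
NF = 10 log₁₀(8.27586) = 9.18 dB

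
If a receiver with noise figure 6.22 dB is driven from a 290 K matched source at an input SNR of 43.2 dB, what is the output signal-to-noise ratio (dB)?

36.98 dB

By definition F = SNR_in/SNR_out, so in dB: SNR_out = SNR_in − NF
SNR_out = 43.2 − 6.22 = 36.98 dB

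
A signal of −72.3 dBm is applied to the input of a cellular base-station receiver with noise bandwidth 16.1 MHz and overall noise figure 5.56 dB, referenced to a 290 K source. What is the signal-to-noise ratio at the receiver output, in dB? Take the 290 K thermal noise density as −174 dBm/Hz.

24.1 dB

Noise floor: N = −174 + 10 log₁₀(B) + NF
10 log₁₀(1.61×10⁷) = 72.07 dB
N = −174 + 72.07 + 5.56 = −96.37 dBm
SNR = P_sig − N = −72.3 − (−96.37) = 24.07 dB → 24.1 dB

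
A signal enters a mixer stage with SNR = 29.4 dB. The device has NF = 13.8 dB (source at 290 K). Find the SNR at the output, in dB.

15.6 dB

By definition F = SNR_in/SNR_out, so in dB: SNR_out = SNR_in − NF
SNR_out = 29.4 − 13.8 = 15.6 dB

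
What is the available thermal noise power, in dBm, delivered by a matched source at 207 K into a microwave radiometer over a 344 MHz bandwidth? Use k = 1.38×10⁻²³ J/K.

P_n = kTB = 1.38×10⁻²³ × 207 × 3.44×10⁸ = 9.83×10⁻¹³ W
In dBm: 10 log₁₀(9.83×10⁻¹³ / 10⁻³) = −90.1 dBm

−90.1 dBm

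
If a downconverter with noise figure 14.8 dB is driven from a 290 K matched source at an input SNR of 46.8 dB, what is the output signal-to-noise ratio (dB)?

By definition F = SNR_in/SNR_out, so in dB: SNR_out = SNR_in − NF
SNR_out = 46.8 − 14.8 = 32.0 dB

32.0 dB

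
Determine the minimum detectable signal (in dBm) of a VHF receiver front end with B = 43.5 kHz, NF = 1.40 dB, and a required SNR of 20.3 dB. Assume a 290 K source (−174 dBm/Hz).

−105.9 dBm

Sensitivity = −174 + 10 log₁₀(B) + NF + SNR_min
= −174 + 46.38 + 1.40 + 20.3
= −105.92 dBm → −105.9 dBm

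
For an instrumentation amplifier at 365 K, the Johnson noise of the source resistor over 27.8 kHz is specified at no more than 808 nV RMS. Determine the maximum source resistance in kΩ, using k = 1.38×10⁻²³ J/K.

1.17 kΩ

Johnson–Nyquist: V_n = √(4kTRB) ⇒ R = V_n² / (4kTB)
4kTB = 4 × 1.38×10⁻²³ × 365 × 2.78×10⁴ = 5.60×10⁻¹⁶
R = (8.08×10⁻⁷)² / 5.60×10⁻¹⁶ = 1.17×10³ Ω = 1.17 kΩ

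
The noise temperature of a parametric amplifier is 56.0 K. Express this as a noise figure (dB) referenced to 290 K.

F = 1 + T_e/T₀ = 1 + 56.0/290 = 1.1931
NF = 10 log₁₀(1.1931) = 0.767 dB

0.767 dB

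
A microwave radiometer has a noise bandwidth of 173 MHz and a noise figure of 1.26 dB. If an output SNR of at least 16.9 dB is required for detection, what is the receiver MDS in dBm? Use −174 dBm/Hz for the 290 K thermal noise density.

Sensitivity = −174 + 10 log₁₀(B) + NF + SNR_min
= −174 + 82.38 + 1.26 + 16.9
= −73.46 dBm → −73.5 dBm

−73.5 dBm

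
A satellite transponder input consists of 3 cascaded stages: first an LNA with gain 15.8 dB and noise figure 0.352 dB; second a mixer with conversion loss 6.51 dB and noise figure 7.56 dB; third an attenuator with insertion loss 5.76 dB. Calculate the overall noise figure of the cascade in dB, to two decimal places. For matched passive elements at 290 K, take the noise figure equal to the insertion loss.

Convert to linear (a loss of L dB is a gain of −L dB): F_i = 10^(NF_i/10), G_i = 10^(G_i,dB/10)
  Stage 1: F_1 = 10^(0.352/10) = 1.084, G_1 = 10^(15.8/10) = 38.02
  Stage 2: F_2 = 10^(7.56/10) = 5.702, G_2 = 10^(−6.51/10) = 0.2234
  Stage 3: F_3 = 10^(5.76/10) = 3.767, G_3 = 10^(−5.76/10) = 0.2655
Friis cascade:
  F = 1.084 + (5.702 − 1)/38.02 + (3.767 − 1)/8.492 = 1.534
NF = 10 log₁₀(1.534) = 1.86 dB

1.86 dB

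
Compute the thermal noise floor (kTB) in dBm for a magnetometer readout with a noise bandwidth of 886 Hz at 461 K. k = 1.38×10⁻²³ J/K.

−142.5 dBm

P_n = kTB = 1.38×10⁻²³ × 461 × 8.86×10² = 5.64×10⁻¹⁸ W
In dBm: 10 log₁₀(5.64×10⁻¹⁸ / 10⁻³) = −142.5 dBm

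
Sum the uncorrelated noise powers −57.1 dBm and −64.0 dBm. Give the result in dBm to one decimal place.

Convert to linear, add, convert back:
P₁ = 1.95×10⁻⁹ W, P₂ = 3.98×10⁻¹⁰ W
P_tot = 2.35×10⁻⁹ W → 10 log₁₀(P_tot / 10⁻³) = −56.3 dBm

−56.3 dBm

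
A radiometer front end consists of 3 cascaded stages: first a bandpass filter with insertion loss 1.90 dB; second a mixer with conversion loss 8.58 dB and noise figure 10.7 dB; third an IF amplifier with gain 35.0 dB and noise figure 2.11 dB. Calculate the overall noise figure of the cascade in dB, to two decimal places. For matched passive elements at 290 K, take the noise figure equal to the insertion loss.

Convert to linear (a loss of L dB is a gain of −L dB): F_i = 10^(NF_i/10), G_i = 10^(G_i,dB/10)
  Stage 1: F_1 = 10^(1.90/10) = 1.549, G_1 = 10^(−1.90/10) = 0.6457
  Stage 2: F_2 = 10^(10.7/10) = 11.75, G_2 = 10^(−8.58/10) = 0.1387
  Stage 3: F_3 = 10^(2.11/10) = 1.626, G_3 = 10^(35.0/10) = 3162
Friis cascade:
  F = 1.549 + (11.75 − 1)/0.6457 + (1.626 − 1)/0.08954 = 25.18
NF = 10 log₁₀(25.18) = 14.01 dB

14.01 dB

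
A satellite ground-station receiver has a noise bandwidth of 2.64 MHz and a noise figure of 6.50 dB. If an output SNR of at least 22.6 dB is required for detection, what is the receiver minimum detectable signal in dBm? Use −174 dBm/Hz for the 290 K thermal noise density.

−80.7 dBm

Sensitivity = −174 + 10 log₁₀(B) + NF + SNR_min
= −174 + 64.22 + 6.50 + 22.6
= −80.68 dBm → −80.7 dBm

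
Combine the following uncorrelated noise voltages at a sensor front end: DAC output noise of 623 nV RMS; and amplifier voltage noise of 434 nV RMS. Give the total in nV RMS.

759 nV

Uncorrelated sources add in power (mean-square): V_tot = √(ΣV_i²)
V_tot = √[(6.23×10⁻⁷)² + (4.34×10⁻⁷)²] = 7.59×10⁻⁷ V = 759 nV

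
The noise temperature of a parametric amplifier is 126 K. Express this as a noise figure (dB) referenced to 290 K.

1.57 dB

F = 1 + T_e/T₀ = 1 + 126/290 = 1.43448
NF = 10 log₁₀(1.43448) = 1.57 dB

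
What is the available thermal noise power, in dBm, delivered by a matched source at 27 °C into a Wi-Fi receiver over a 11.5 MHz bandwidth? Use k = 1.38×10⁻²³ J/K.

−103.2 dBm

T = 27 °C + 273.15 = 300.15 K
P_n = kTB = 1.38×10⁻²³ × 300.15 × 1.15×10⁷ = 4.76×10⁻¹⁴ W
In dBm: 10 log₁₀(4.76×10⁻¹⁴ / 10⁻³) = −103.2 dBm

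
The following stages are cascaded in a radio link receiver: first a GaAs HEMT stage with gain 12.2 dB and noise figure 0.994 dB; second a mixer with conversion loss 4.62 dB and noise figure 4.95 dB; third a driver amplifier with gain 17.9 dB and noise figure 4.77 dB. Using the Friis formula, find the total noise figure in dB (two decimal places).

2.39 dB

Convert to linear (a loss of L dB is a gain of −L dB): F_i = 10^(NF_i/10), G_i = 10^(G_i,dB/10)
  Stage 1: F_1 = 10^(0.994/10) = 1.257, G_1 = 10^(12.2/10) = 16.60
  Stage 2: F_2 = 10^(4.95/10) = 3.126, G_2 = 10^(−4.62/10) = 0.3451
  Stage 3: F_3 = 10^(4.77/10) = 2.999, G_3 = 10^(17.9/10) = 61.66
Friis cascade:
  F = 1.257 + (3.126 − 1)/16.60 + (2.999 − 1)/5.728 = 1.734
NF = 10 log₁₀(1.734) = 2.39 dB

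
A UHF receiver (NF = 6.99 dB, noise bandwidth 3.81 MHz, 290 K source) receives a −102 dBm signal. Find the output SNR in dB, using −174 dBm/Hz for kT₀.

−0.8 dB

Noise floor: N = −174 + 10 log₁₀(B) + NF
10 log₁₀(3.81×10⁶) = 65.81 dB
N = −174 + 65.81 + 6.99 = −101.20 dBm
SNR = P_sig − N = −102 − (−101.20) = −0.80 dB → −0.8 dB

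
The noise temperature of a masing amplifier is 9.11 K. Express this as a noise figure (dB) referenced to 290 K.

F = 1 + T_e/T₀ = 1 + 9.11/290 = 1.03141
NF = 10 log₁₀(1.03141) = 0.134 dB

0.134 dB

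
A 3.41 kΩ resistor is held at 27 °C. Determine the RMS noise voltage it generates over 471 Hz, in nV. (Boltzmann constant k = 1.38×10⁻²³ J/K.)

T = 27 °C + 273.15 = 300.15 K
V_n = √(4kTRB)
4kTRB = 4 × 1.38×10⁻²³ × 300.15 × 3.41×10³ × 4.71×10² = 2.66×10⁻¹⁴ V²
V_n = √(2.66×10⁻¹⁴) = 1.63×10⁻⁷ V = 163 nV

163 nV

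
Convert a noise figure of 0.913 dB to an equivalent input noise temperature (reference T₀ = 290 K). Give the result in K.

67.8 K

F = 10^(0.913/10) = 1.23396
T_e = (F − 1)·T₀ = (1.23396 − 1) × 290 = 67.8 K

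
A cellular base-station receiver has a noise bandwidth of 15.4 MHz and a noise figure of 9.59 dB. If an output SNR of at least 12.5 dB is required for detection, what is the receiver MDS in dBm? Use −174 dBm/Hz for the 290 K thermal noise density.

−80.0 dBm

Sensitivity = −174 + 10 log₁₀(B) + NF + SNR_min
= −174 + 71.88 + 9.59 + 12.5
= −80.03 dBm → −80.0 dBm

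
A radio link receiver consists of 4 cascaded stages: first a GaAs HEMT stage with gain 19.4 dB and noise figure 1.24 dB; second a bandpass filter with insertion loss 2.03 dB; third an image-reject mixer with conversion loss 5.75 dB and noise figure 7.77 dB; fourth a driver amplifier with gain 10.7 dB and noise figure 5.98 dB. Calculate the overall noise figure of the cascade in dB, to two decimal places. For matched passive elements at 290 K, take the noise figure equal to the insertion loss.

Convert to linear (a loss of L dB is a gain of −L dB): F_i = 10^(NF_i/10), G_i = 10^(G_i,dB/10)
  Stage 1: F_1 = 10^(1.24/10) = 1.330, G_1 = 10^(19.4/10) = 87.10
  Stage 2: F_2 = 10^(2.03/10) = 1.596, G_2 = 10^(−2.03/10) = 0.6266
  Stage 3: F_3 = 10^(7.77/10) = 5.984, G_3 = 10^(−5.75/10) = 0.2661
  Stage 4: F_4 = 10^(5.98/10) = 3.963, G_4 = 10^(10.7/10) = 11.75
Friis cascade:
  F = 1.330 + (1.596 − 1)/87.10 + (5.984 − 1)/54.58 + (3.963 − 1)/14.52 = 1.633
NF = 10 log₁₀(1.633) = 2.13 dB

2.13 dB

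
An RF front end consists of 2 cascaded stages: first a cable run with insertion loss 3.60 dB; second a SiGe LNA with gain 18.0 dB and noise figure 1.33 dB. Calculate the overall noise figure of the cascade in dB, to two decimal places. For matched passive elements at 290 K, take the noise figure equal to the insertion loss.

Convert to linear (a loss of L dB is a gain of −L dB): F_i = 10^(NF_i/10), G_i = 10^(G_i,dB/10)
  Stage 1: F_1 = 10^(3.60/10) = 2.291, G_1 = 10^(−3.60/10) = 0.4365
  Stage 2: F_2 = 10^(1.33/10) = 1.358, G_2 = 10^(18.0/10) = 63.10
Friis cascade:
  F = 2.291 + (1.358 − 1)/0.4365 = 3.112
NF = 10 log₁₀(3.112) = 4.93 dB

4.93 dB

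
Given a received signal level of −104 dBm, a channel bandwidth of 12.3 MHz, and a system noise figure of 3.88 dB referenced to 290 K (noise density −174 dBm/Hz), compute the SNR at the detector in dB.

−4.8 dB

Noise floor: N = −174 + 10 log₁₀(B) + NF
10 log₁₀(1.23×10⁷) = 70.9 dB
N = −174 + 70.9 + 3.88 = −99.22 dBm
SNR = P_sig − N = −104 − (−99.22) = −4.78 dB → −4.8 dB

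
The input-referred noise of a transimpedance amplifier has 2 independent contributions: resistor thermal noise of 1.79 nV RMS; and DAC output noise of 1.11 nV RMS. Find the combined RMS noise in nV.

Uncorrelated sources add in power (mean-square): V_tot = √(ΣV_i²)
V_tot = √[(1.79×10⁻⁹)² + (1.11×10⁻⁹)²] = 2.11×10⁻⁹ V = 2.11 nV

2.11 nV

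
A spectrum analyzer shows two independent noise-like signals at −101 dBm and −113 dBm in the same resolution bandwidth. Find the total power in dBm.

Convert to linear, add, convert back:
P₁ = 7.94×10⁻¹⁴ W, P₂ = 5.01×10⁻¹⁵ W
P_tot = 8.44×10⁻¹⁴ W → 10 log₁₀(P_tot / 10⁻³) = −100.7 dBm

−100.7 dBm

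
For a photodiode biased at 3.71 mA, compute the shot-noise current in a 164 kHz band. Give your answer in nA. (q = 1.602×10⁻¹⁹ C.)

I_n = √(2qI·B)
2qI·B = 2 × 1.602×10⁻¹⁹ × 3.71×10⁻³ × 1.64×10⁵ = 1.95×10⁻¹⁶ A²
I_n = √(1.95×10⁻¹⁶) = 1.40×10⁻⁸ A = 14.0 nA

14.0 nA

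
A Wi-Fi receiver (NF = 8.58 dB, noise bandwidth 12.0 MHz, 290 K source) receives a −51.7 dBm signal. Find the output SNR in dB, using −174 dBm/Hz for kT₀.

Noise floor: N = −174 + 10 log₁₀(B) + NF
10 log₁₀(1.20×10⁷) = 70.79 dB
N = −174 + 70.79 + 8.58 = −94.63 dBm
SNR = P_sig − N = −51.7 − (−94.63) = 42.93 dB → 42.9 dB

42.9 dB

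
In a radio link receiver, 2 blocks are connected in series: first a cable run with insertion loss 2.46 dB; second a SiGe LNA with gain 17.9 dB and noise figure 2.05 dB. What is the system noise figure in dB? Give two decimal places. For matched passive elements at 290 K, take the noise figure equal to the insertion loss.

Convert to linear (a loss of L dB is a gain of −L dB): F_i = 10^(NF_i/10), G_i = 10^(G_i,dB/10)
  Stage 1: F_1 = 10^(2.46/10) = 1.762, G_1 = 10^(−2.46/10) = 0.5675
  Stage 2: F_2 = 10^(2.05/10) = 1.603, G_2 = 10^(17.9/10) = 61.66
Friis cascade:
  F = 1.762 + (1.603 − 1)/0.5675 = 2.825
NF = 10 log₁₀(2.825) = 4.51 dB

4.51 dB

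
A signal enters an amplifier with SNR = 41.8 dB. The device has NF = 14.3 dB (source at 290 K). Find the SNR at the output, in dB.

By definition F = SNR_in/SNR_out, so in dB: SNR_out = SNR_in − NF
SNR_out = 41.8 − 14.3 = 27.5 dB

27.5 dB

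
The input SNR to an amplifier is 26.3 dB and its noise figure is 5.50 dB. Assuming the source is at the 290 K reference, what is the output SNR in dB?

By definition F = SNR_in/SNR_out, so in dB: SNR_out = SNR_in − NF
SNR_out = 26.3 − 5.50 = 20.80 dB

20.80 dB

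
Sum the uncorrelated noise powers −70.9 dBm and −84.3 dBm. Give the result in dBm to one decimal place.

Convert to linear, add, convert back:
P₁ = 8.13×10⁻¹¹ W, P₂ = 3.72×10⁻¹² W
P_tot = 8.50×10⁻¹¹ W → 10 log₁₀(P_tot / 10⁻³) = −70.7 dBm

−70.7 dBm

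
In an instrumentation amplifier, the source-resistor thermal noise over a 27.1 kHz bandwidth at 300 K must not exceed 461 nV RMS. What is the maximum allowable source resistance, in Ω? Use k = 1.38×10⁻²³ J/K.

474 Ω

Johnson–Nyquist: V_n = √(4kTRB) ⇒ R = V_n² / (4kTB)
4kTB = 4 × 1.38×10⁻²³ × 300 × 2.71×10⁴ = 4.49×10⁻¹⁶
R = (4.61×10⁻⁷)² / 4.49×10⁻¹⁶ = 4.74×10² Ω = 474 Ω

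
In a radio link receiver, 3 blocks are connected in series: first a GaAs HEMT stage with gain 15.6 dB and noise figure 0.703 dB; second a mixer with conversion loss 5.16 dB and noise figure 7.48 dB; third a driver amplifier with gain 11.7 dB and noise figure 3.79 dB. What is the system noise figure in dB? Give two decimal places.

Convert to linear (a loss of L dB is a gain of −L dB): F_i = 10^(NF_i/10), G_i = 10^(G_i,dB/10)
  Stage 1: F_1 = 10^(0.703/10) = 1.176, G_1 = 10^(15.6/10) = 36.31
  Stage 2: F_2 = 10^(7.48/10) = 5.598, G_2 = 10^(−5.16/10) = 0.3048
  Stage 3: F_3 = 10^(3.79/10) = 2.393, G_3 = 10^(11.7/10) = 14.79
Friis cascade:
  F = 1.176 + (5.598 − 1)/36.31 + (2.393 − 1)/11.07 = 1.428
NF = 10 log₁₀(1.428) = 1.55 dB

1.55 dB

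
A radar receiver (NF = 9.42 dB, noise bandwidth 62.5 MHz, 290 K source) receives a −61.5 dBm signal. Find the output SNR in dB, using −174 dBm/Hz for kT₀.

Noise floor: N = −174 + 10 log₁₀(B) + NF
10 log₁₀(6.25×10⁷) = 77.96 dB
N = −174 + 77.96 + 9.42 = −86.62 dBm
SNR = P_sig − N = −61.5 − (−86.62) = 25.12 dB → 25.1 dB

25.1 dB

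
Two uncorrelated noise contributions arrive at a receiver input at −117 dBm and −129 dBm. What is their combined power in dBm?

Convert to linear, add, convert back:
P₁ = 2.00×10⁻¹⁵ W, P₂ = 1.26×10⁻¹⁶ W
P_tot = 2.12×10⁻¹⁵ W → 10 log₁₀(P_tot / 10⁻³) = −116.7 dBm

−116.7 dBm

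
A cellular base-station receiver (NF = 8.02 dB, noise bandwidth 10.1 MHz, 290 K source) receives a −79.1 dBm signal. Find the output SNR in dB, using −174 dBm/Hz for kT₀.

Noise floor: N = −174 + 10 log₁₀(B) + NF
10 log₁₀(1.01×10⁷) = 70.04 dB
N = −174 + 70.04 + 8.02 = −95.94 dBm
SNR = P_sig − N = −79.1 − (−95.94) = 16.84 dB → 16.8 dB

16.8 dB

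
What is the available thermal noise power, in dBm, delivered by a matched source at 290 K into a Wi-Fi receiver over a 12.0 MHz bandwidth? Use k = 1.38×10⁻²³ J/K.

P_n = kTB = 1.38×10⁻²³ × 290 × 1.20×10⁷ = 4.80×10⁻¹⁴ W
In dBm: 10 log₁₀(4.80×10⁻¹⁴ / 10⁻³) = −103.2 dBm

−103.2 dBm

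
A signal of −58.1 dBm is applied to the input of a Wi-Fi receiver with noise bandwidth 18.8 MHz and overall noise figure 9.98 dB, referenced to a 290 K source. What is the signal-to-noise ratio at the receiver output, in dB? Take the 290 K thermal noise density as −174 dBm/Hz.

33.2 dB

Noise floor: N = −174 + 10 log₁₀(B) + NF
10 log₁₀(1.88×10⁷) = 72.74 dB
N = −174 + 72.74 + 9.98 = −91.28 dBm
SNR = P_sig − N = −58.1 − (−91.28) = 33.18 dB → 33.2 dB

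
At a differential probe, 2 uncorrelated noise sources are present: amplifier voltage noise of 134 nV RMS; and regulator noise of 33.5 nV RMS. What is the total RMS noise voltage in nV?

Uncorrelated sources add in power (mean-square): V_tot = √(ΣV_i²)
V_tot = √[(1.34×10⁻⁷)² + (3.35×10⁻⁸)²] = 1.38×10⁻⁷ V = 138 nV

138 nV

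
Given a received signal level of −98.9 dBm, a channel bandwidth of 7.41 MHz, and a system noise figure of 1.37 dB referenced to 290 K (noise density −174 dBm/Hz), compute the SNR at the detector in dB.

Noise floor: N = −174 + 10 log₁₀(B) + NF
10 log₁₀(7.41×10⁶) = 68.7 dB
N = −174 + 68.7 + 1.37 = −103.93 dBm
SNR = P_sig − N = −98.9 − (−103.93) = 5.03 dB → 5.0 dB

5.0 dB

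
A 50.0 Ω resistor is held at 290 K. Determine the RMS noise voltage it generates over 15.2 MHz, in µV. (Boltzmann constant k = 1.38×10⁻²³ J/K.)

V_n = √(4kTRB)
4kTRB = 4 × 1.38×10⁻²³ × 290 × 5.00×10¹ × 1.52×10⁷ = 1.22×10⁻¹¹ V²
V_n = √(1.22×10⁻¹¹) = 3.49×10⁻⁶ V = 3.49 µV

3.49 µV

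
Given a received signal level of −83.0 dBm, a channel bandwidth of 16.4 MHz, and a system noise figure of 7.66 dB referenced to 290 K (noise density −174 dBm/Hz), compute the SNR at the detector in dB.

Noise floor: N = −174 + 10 log₁₀(B) + NF
10 log₁₀(1.64×10⁷) = 72.15 dB
N = −174 + 72.15 + 7.66 = −94.19 dBm
SNR = P_sig − N = −83.0 − (−94.19) = 11.19 dB → 11.2 dB

11.2 dB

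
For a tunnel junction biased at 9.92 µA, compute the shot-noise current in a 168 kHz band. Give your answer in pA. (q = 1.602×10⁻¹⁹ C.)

I_n = √(2qI·B)
2qI·B = 2 × 1.602×10⁻¹⁹ × 9.92×10⁻⁶ × 1.68×10⁵ = 5.34×10⁻¹⁹ A²
I_n = √(5.34×10⁻¹⁹) = 7.31×10⁻¹⁰ A = 731 pA

731 pA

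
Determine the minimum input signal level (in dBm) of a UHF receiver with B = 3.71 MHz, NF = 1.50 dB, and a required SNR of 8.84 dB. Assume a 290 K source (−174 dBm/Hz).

Sensitivity = −174 + 10 log₁₀(B) + NF + SNR_min
= −174 + 65.69 + 1.50 + 8.84
= −97.97 dBm → −98.0 dBm

−98.0 dBm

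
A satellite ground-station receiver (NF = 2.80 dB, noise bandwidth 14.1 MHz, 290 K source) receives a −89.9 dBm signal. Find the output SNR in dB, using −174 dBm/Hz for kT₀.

9.8 dB

Noise floor: N = −174 + 10 log₁₀(B) + NF
10 log₁₀(1.41×10⁷) = 71.49 dB
N = −174 + 71.49 + 2.80 = −99.71 dBm
SNR = P_sig − N = −89.9 − (−99.71) = 9.81 dB → 9.8 dB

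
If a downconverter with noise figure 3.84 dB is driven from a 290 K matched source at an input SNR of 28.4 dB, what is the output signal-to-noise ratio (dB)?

By definition F = SNR_in/SNR_out, so in dB: SNR_out = SNR_in − NF
SNR_out = 28.4 − 3.84 = 24.56 dB

24.56 dB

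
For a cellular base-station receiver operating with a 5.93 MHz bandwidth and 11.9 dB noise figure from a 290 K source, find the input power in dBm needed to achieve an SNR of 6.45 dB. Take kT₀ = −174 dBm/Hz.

Sensitivity = −174 + 10 log₁₀(B) + NF + SNR_min
= −174 + 67.73 + 11.9 + 6.45
= −87.92 dBm → −87.9 dBm

−87.9 dBm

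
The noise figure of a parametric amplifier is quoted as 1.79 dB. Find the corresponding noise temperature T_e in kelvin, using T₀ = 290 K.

148 K

F = 10^(1.79/10) = 1.51008
T_e = (F − 1)·T₀ = (1.51008 − 1) × 290 = 148 K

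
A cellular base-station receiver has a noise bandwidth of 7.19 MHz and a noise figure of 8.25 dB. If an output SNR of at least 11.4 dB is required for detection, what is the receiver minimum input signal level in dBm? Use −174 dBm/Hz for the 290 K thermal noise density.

−85.8 dBm

Sensitivity = −174 + 10 log₁₀(B) + NF + SNR_min
= −174 + 68.57 + 8.25 + 11.4
= −85.78 dBm → −85.8 dBm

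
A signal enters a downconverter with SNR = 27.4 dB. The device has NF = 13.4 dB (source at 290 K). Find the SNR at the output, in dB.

By definition F = SNR_in/SNR_out, so in dB: SNR_out = SNR_in − NF
SNR_out = 27.4 − 13.4 = 14.0 dB

14.0 dB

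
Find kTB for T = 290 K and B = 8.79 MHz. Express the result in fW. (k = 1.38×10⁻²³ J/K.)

35.2 fW

P_n = kTB = 1.38×10⁻²³ × 290 × 8.79×10⁶ = 3.52×10⁻¹⁴ W = 35.2 fW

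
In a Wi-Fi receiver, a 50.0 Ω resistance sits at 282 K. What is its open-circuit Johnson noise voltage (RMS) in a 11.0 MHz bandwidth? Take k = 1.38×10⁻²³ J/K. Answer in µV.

V_n = √(4kTRB)
4kTRB = 4 × 1.38×10⁻²³ × 282 × 5.00×10¹ × 1.10×10⁷ = 8.56×10⁻¹² V²
V_n = √(8.56×10⁻¹²) = 2.93×10⁻⁶ V = 2.93 µV

2.93 µV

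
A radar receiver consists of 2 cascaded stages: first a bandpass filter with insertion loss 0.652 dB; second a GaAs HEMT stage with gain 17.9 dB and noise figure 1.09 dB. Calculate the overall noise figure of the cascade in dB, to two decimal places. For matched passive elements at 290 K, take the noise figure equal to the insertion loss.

Convert to linear (a loss of L dB is a gain of −L dB): F_i = 10^(NF_i/10), G_i = 10^(G_i,dB/10)
  Stage 1: F_1 = 10^(0.652/10) = 1.162, G_1 = 10^(−0.652/10) = 0.8606
  Stage 2: F_2 = 10^(1.09/10) = 1.285, G_2 = 10^(17.9/10) = 61.66
Friis cascade:
  F = 1.162 + (1.285 − 1)/0.8606 = 1.493
NF = 10 log₁₀(1.493) = 1.74 dB

1.74 dB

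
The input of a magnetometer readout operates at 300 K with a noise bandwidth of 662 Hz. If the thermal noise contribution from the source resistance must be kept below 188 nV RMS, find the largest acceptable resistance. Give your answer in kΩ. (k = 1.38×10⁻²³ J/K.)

3.22 kΩ

Johnson–Nyquist: V_n = √(4kTRB) ⇒ R = V_n² / (4kTB)
4kTB = 4 × 1.38×10⁻²³ × 300 × 6.62×10² = 1.10×10⁻¹⁷
R = (1.88×10⁻⁷)² / 1.10×10⁻¹⁷ = 3.22×10³ Ω = 3.22 kΩ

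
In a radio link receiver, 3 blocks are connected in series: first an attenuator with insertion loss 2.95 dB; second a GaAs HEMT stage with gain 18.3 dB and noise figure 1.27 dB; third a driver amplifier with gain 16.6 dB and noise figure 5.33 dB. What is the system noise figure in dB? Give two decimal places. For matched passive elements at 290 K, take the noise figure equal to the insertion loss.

Convert to linear (a loss of L dB is a gain of −L dB): F_i = 10^(NF_i/10), G_i = 10^(G_i,dB/10)
  Stage 1: F_1 = 10^(2.95/10) = 1.972, G_1 = 10^(−2.95/10) = 0.5070
  Stage 2: F_2 = 10^(1.27/10) = 1.340, G_2 = 10^(18.3/10) = 67.61
  Stage 3: F_3 = 10^(5.33/10) = 3.412, G_3 = 10^(16.6/10) = 45.71
Friis cascade:
  F = 1.972 + (1.340 − 1)/0.5070 + (3.412 − 1)/34.28 = 2.713
NF = 10 log₁₀(2.713) = 4.33 dB

4.33 dB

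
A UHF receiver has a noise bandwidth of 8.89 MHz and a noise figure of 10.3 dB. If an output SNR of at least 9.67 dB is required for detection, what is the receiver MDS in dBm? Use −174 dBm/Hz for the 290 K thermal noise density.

Sensitivity = −174 + 10 log₁₀(B) + NF + SNR_min
= −174 + 69.49 + 10.3 + 9.67
= −84.54 dBm → −84.5 dBm

−84.5 dBm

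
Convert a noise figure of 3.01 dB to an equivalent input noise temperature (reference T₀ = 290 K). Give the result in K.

290 K

F = 10^(3.01/10) = 1.99986
T_e = (F − 1)·T₀ = (1.99986 − 1) × 290 = 290 K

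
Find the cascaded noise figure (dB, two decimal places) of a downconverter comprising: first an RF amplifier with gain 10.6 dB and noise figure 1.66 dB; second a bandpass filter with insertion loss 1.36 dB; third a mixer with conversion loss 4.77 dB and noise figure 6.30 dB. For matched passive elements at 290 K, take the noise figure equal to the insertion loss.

2.76 dB

Convert to linear (a loss of L dB is a gain of −L dB): F_i = 10^(NF_i/10), G_i = 10^(G_i,dB/10)
  Stage 1: F_1 = 10^(1.66/10) = 1.466, G_1 = 10^(10.6/10) = 11.48
  Stage 2: F_2 = 10^(1.36/10) = 1.368, G_2 = 10^(−1.36/10) = 0.7311
  Stage 3: F_3 = 10^(6.30/10) = 4.266, G_3 = 10^(−4.77/10) = 0.3334
Friis cascade:
  F = 1.466 + (1.368 − 1)/11.48 + (4.266 − 1)/8.395 = 1.887
NF = 10 log₁₀(1.887) = 2.76 dB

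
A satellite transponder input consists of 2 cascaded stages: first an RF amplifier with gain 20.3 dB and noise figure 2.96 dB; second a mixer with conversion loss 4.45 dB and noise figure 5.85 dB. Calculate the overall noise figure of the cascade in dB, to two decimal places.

Convert to linear (a loss of L dB is a gain of −L dB): F_i = 10^(NF_i/10), G_i = 10^(G_i,dB/10)
  Stage 1: F_1 = 10^(2.96/10) = 1.977, G_1 = 10^(20.3/10) = 107.2
  Stage 2: F_2 = 10^(5.85/10) = 3.846, G_2 = 10^(−4.45/10) = 0.3589
Friis cascade:
  F = 1.977 + (3.846 − 1)/107.2 = 2.004
NF = 10 log₁₀(2.004) = 3.02 dB

3.02 dB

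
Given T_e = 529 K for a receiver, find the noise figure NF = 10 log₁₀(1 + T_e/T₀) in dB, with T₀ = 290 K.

4.51 dB

F = 1 + T_e/T₀ = 1 + 529/290 = 2.82414
NF = 10 log₁₀(2.82414) = 4.51 dB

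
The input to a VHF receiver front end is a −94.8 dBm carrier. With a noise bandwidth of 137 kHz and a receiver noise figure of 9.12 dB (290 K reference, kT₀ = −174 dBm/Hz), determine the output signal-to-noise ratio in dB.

18.7 dB

Noise floor: N = −174 + 10 log₁₀(B) + NF
10 log₁₀(1.37×10⁵) = 51.37 dB
N = −174 + 51.37 + 9.12 = −113.51 dBm
SNR = P_sig − N = −94.8 − (−113.51) = 18.71 dB → 18.7 dB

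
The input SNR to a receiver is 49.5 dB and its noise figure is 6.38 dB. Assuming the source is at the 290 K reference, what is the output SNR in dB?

43.12 dB

By definition F = SNR_in/SNR_out, so in dB: SNR_out = SNR_in − NF
SNR_out = 49.5 − 6.38 = 43.12 dB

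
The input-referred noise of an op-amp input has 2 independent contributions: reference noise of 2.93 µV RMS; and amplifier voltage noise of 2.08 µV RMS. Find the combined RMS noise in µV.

Uncorrelated sources add in power (mean-square): V_tot = √(ΣV_i²)
V_tot = √[(2.93×10⁻⁶)² + (2.08×10⁻⁶)²] = 3.59×10⁻⁶ V = 3.59 µV

3.59 µV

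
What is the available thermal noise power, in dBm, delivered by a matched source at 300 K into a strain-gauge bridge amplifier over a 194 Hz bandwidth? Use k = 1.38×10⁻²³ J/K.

−151.0 dBm

P_n = kTB = 1.38×10⁻²³ × 300 × 1.94×10² = 8.03×10⁻¹⁹ W
In dBm: 10 log₁₀(8.03×10⁻¹⁹ / 10⁻³) = −151.0 dBm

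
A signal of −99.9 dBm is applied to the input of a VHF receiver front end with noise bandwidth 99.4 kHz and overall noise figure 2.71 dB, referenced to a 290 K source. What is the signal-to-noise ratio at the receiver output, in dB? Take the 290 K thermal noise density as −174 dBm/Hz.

21.4 dB

Noise floor: N = −174 + 10 log₁₀(B) + NF
10 log₁₀(9.94×10⁴) = 49.97 dB
N = −174 + 49.97 + 2.71 = −121.32 dBm
SNR = P_sig − N = −99.9 − (−121.32) = 21.42 dB → 21.4 dB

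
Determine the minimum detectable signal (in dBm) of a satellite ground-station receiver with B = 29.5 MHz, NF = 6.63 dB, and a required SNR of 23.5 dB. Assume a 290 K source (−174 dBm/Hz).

Sensitivity = −174 + 10 log₁₀(B) + NF + SNR_min
= −174 + 74.7 + 6.63 + 23.5
= −69.17 dBm → −69.2 dBm

−69.2 dBm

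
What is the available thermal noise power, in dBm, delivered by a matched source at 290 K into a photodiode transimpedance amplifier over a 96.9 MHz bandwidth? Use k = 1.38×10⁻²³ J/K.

−94.1 dBm

P_n = kTB = 1.38×10⁻²³ × 290 × 9.69×10⁷ = 3.88×10⁻¹³ W
In dBm: 10 log₁₀(3.88×10⁻¹³ / 10⁻³) = −94.1 dBm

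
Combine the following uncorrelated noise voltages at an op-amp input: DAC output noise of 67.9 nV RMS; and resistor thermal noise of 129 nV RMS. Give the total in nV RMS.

Uncorrelated sources add in power (mean-square): V_tot = √(ΣV_i²)
V_tot = √[(6.79×10⁻⁸)² + (1.29×10⁻⁷)²] = 1.46×10⁻⁷ V = 146 nV

146 nV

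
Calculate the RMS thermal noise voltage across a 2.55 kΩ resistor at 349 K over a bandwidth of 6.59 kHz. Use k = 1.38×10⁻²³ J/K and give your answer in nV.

V_n = √(4kTRB)
4kTRB = 4 × 1.38×10⁻²³ × 349 × 2.55×10³ × 6.59×10³ = 3.24×10⁻¹³ V²
V_n = √(3.24×10⁻¹³) = 5.69×10⁻⁷ V = 569 nV

569 nV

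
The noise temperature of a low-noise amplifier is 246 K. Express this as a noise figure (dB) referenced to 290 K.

2.67 dB

F = 1 + T_e/T₀ = 1 + 246/290 = 1.84828
NF = 10 log₁₀(1.84828) = 2.67 dB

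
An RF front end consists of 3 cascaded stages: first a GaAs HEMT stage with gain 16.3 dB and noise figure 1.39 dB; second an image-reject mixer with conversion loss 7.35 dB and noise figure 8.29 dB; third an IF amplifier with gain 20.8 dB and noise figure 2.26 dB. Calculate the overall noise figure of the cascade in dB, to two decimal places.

2.04 dB

Convert to linear (a loss of L dB is a gain of −L dB): F_i = 10^(NF_i/10), G_i = 10^(G_i,dB/10)
  Stage 1: F_1 = 10^(1.39/10) = 1.377, G_1 = 10^(16.3/10) = 42.66
  Stage 2: F_2 = 10^(8.29/10) = 6.745, G_2 = 10^(−7.35/10) = 0.1841
  Stage 3: F_3 = 10^(2.26/10) = 1.683, G_3 = 10^(20.8/10) = 120.2
Friis cascade:
  F = 1.377 + (6.745 − 1)/42.66 + (1.683 − 1)/7.852 = 1.599
NF = 10 log₁₀(1.599) = 2.04 dB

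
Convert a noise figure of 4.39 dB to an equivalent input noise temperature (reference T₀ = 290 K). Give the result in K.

507 K

F = 10^(4.39/10) = 2.74789
T_e = (F − 1)·T₀ = (2.74789 − 1) × 290 = 507 K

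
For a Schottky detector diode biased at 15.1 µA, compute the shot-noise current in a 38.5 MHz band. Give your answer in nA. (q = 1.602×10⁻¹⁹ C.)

I_n = √(2qI·B)
2qI·B = 2 × 1.602×10⁻¹⁹ × 1.51×10⁻⁵ × 3.85×10⁷ = 1.86×10⁻¹⁶ A²
I_n = √(1.86×10⁻¹⁶) = 1.36×10⁻⁸ A = 13.6 nA

13.6 nA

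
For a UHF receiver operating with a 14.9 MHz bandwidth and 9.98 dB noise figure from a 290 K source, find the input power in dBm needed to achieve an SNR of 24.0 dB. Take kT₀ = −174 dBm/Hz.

Sensitivity = −174 + 10 log₁₀(B) + NF + SNR_min
= −174 + 71.73 + 9.98 + 24.0
= −68.29 dBm → −68.3 dBm

−68.3 dBm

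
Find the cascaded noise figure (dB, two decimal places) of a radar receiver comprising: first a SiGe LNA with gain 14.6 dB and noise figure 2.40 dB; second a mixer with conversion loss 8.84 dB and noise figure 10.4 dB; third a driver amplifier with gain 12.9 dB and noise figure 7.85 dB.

Convert to linear (a loss of L dB is a gain of −L dB): F_i = 10^(NF_i/10), G_i = 10^(G_i,dB/10)
  Stage 1: F_1 = 10^(2.40/10) = 1.738, G_1 = 10^(14.6/10) = 28.84
  Stage 2: F_2 = 10^(10.4/10) = 10.96, G_2 = 10^(−8.84/10) = 0.1306
  Stage 3: F_3 = 10^(7.85/10) = 6.095, G_3 = 10^(12.9/10) = 19.50
Friis cascade:
  F = 1.738 + (10.96 − 1)/28.84 + (6.095 − 1)/3.767 = 3.436
NF = 10 log₁₀(3.436) = 5.36 dB

5.36 dB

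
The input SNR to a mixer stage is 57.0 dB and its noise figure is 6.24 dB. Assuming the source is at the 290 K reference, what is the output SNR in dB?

By definition F = SNR_in/SNR_out, so in dB: SNR_out = SNR_in − NF
SNR_out = 57.0 − 6.24 = 50.76 dB

50.76 dB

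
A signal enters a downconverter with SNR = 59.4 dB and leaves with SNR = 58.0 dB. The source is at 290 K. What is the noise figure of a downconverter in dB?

1.4 dB

NF (dB) = SNR_in(dB) − SNR_out(dB) when the source is at T₀
NF = 59.4 − 58.0 = 1.4 dB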